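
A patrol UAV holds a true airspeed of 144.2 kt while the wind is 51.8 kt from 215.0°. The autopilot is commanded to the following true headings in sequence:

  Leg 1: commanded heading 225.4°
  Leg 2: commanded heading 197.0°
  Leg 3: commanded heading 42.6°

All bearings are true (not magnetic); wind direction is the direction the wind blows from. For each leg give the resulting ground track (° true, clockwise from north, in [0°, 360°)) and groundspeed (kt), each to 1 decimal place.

Leg 1: heading 225.4°; drift +5.7° → track 231.1°, groundspeed 93.7 kt
Leg 2: heading 197.0°; drift -9.6° → track 187.4°, groundspeed 96.3 kt
Leg 3: heading 42.6°; drift -2.0° → track 40.6°, groundspeed 195.7 kt

Leg 1: track=231.1°, groundspeed=93.7 kt
Leg 2: track=187.4°, groundspeed=96.3 kt
Leg 3: track=40.6°, groundspeed=195.7 kt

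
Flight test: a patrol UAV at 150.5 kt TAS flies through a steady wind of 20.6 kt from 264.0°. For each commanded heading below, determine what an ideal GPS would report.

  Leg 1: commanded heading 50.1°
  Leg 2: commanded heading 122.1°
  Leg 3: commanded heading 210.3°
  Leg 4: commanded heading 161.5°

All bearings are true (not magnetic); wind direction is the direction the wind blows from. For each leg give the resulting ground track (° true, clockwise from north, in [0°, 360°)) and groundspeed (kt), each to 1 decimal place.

Leg 1: track=54.0°, groundspeed=168.0 kt
Leg 2: track=117.7°, groundspeed=167.2 kt
Leg 3: track=203.5°, groundspeed=139.3 kt
Leg 4: track=154.1°, groundspeed=156.3 kt

Leg 1: heading 50.1°; drift +3.9° → track 54.0°, groundspeed 168.0 kt
Leg 2: heading 122.1°; drift -4.4° → track 117.7°, groundspeed 167.2 kt
Leg 3: heading 210.3°; drift -6.8° → track 203.5°, groundspeed 139.3 kt
Leg 4: heading 161.5°; drift -7.4° → track 154.1°, groundspeed 156.3 kt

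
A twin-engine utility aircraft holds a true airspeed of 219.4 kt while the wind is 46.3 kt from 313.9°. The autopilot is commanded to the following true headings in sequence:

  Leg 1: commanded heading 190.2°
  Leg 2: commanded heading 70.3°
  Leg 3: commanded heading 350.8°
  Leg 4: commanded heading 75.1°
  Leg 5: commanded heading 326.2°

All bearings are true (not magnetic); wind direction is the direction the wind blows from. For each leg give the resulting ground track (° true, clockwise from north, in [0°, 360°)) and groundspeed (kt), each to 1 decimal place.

Leg 1: track=181.3°, groundspeed=248.1 kt
Leg 2: track=80.1°, groundspeed=243.5 kt
Leg 3: track=359.5°, groundspeed=184.5 kt
Leg 4: track=84.3°, groundspeed=246.6 kt
Leg 5: track=329.4°, groundspeed=174.4 kt

Leg 1: heading 190.2°; drift -8.9° → track 181.3°, groundspeed 248.1 kt
Leg 2: heading 70.3°; drift +9.8° → track 80.1°, groundspeed 243.5 kt
Leg 3: heading 350.8°; drift +8.7° → track 359.5°, groundspeed 184.5 kt
Leg 4: heading 75.1°; drift +9.2° → track 84.3°, groundspeed 246.6 kt
Leg 5: heading 326.2°; drift +3.2° → track 329.4°, groundspeed 174.4 kt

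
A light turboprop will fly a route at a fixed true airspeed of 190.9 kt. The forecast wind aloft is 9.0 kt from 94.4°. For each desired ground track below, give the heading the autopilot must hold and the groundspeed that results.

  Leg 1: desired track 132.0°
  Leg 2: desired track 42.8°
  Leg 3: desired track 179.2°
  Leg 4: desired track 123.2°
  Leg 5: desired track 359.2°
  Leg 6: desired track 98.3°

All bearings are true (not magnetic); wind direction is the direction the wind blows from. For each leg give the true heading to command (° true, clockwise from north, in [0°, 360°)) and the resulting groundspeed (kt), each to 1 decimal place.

Leg 1: heading=130.4°, groundspeed=183.7 kt
Leg 2: heading=44.9°, groundspeed=185.2 kt
Leg 3: heading=176.5°, groundspeed=189.9 kt
Leg 4: heading=121.9°, groundspeed=183.0 kt
Leg 5: heading=1.9°, groundspeed=191.5 kt
Leg 6: heading=98.1°, groundspeed=181.9 kt

Leg 1: desired track 132.0°; wind correction -1.6° → command heading 130.4°, groundspeed 183.7 kt
Leg 2: desired track 42.8°; wind correction +2.1° → command heading 44.9°, groundspeed 185.2 kt
Leg 3: desired track 179.2°; wind correction -2.7° → command heading 176.5°, groundspeed 189.9 kt
Leg 4: desired track 123.2°; wind correction -1.3° → command heading 121.9°, groundspeed 183.0 kt
Leg 5: desired track 359.2°; wind correction +2.7° → command heading 1.9°, groundspeed 191.5 kt
Leg 6: desired track 98.3°; wind correction -0.2° → command heading 98.1°, groundspeed 181.9 kt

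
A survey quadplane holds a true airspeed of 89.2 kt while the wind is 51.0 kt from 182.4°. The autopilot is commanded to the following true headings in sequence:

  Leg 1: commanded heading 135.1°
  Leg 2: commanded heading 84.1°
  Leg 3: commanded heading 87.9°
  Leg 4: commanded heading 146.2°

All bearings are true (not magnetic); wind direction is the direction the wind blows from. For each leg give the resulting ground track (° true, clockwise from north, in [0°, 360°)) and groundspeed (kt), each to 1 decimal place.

Leg 1: track=100.6°, groundspeed=66.2 kt
Leg 2: track=56.5°, groundspeed=109.0 kt
Leg 3: track=59.3°, groundspeed=106.2 kt
Leg 4: track=114.1°, groundspeed=56.7 kt

Leg 1: heading 135.1°; drift -34.5° → track 100.6°, groundspeed 66.2 kt
Leg 2: heading 84.1°; drift -27.6° → track 56.5°, groundspeed 109.0 kt
Leg 3: heading 87.9°; drift -28.6° → track 59.3°, groundspeed 106.2 kt
Leg 4: heading 146.2°; drift -32.1° → track 114.1°, groundspeed 56.7 kt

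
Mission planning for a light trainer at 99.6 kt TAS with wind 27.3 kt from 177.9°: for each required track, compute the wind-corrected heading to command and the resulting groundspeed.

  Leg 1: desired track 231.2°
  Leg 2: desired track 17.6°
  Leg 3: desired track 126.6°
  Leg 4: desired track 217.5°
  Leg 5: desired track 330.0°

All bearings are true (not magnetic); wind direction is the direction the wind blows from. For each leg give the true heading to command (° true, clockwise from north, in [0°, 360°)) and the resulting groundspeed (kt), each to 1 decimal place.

Leg 1: desired track 231.2°; wind correction -12.7° → command heading 218.5°, groundspeed 80.8 kt
Leg 2: desired track 17.6°; wind correction +5.3° → command heading 22.9°, groundspeed 124.9 kt
Leg 3: desired track 126.6°; wind correction +12.4° → command heading 139.0°, groundspeed 80.2 kt
Leg 4: desired track 217.5°; wind correction -10.1° → command heading 207.4°, groundspeed 77.0 kt
Leg 5: desired track 330.0°; wind correction -7.4° → command heading 322.6°, groundspeed 122.9 kt

Leg 1: heading=218.5°, groundspeed=80.8 kt
Leg 2: heading=22.9°, groundspeed=124.9 kt
Leg 3: heading=139.0°, groundspeed=80.2 kt
Leg 4: heading=207.4°, groundspeed=77.0 kt
Leg 5: heading=322.6°, groundspeed=122.9 kt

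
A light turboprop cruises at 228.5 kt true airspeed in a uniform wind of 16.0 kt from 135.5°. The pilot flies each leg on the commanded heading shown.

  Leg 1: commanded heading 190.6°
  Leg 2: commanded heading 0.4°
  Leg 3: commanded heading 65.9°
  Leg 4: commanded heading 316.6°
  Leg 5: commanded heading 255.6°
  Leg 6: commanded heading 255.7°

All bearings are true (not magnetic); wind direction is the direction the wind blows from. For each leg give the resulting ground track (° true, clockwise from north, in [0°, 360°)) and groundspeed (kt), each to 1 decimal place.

Leg 1: heading 190.6°; drift +3.4° → track 194.0°, groundspeed 219.7 kt
Leg 2: heading 0.4°; drift -2.7° → track 357.7°, groundspeed 240.1 kt
Leg 3: heading 65.9°; drift -3.8° → track 62.1°, groundspeed 223.4 kt
Leg 4: heading 316.6°; drift -0.1° → track 316.5°, groundspeed 244.5 kt
Leg 5: heading 255.6°; drift +3.3° → track 258.9°, groundspeed 236.9 kt
Leg 6: heading 255.7°; drift +3.3° → track 259.0°, groundspeed 237.0 kt

Leg 1: track=194.0°, groundspeed=219.7 kt
Leg 2: track=357.7°, groundspeed=240.1 kt
Leg 3: track=62.1°, groundspeed=223.4 kt
Leg 4: track=316.5°, groundspeed=244.5 kt
Leg 5: track=258.9°, groundspeed=236.9 kt
Leg 6: track=259.0°, groundspeed=237.0 kt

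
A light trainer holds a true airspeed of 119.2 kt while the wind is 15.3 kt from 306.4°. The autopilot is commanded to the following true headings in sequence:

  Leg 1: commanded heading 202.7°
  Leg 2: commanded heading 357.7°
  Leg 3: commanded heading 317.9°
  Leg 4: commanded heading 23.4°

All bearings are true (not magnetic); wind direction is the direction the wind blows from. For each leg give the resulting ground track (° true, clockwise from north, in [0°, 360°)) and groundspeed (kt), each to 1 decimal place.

Leg 1: heading 202.7°; drift -6.9° → track 195.8°, groundspeed 123.7 kt
Leg 2: heading 357.7°; drift +6.2° → track 3.9°, groundspeed 110.3 kt
Leg 3: heading 317.9°; drift +1.7° → track 319.6°, groundspeed 104.3 kt
Leg 4: heading 23.4°; drift +7.3° → track 30.7°, groundspeed 116.7 kt

Leg 1: track=195.8°, groundspeed=123.7 kt
Leg 2: track=3.9°, groundspeed=110.3 kt
Leg 3: track=319.6°, groundspeed=104.3 kt
Leg 4: track=30.7°, groundspeed=116.7 kt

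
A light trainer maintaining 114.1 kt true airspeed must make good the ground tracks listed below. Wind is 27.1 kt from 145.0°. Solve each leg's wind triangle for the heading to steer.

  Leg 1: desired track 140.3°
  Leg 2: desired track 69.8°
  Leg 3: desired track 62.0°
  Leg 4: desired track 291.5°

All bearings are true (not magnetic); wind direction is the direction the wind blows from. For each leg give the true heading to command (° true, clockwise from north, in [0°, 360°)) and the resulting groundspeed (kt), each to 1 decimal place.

Leg 1: heading=141.4°, groundspeed=87.1 kt
Leg 2: heading=83.1°, groundspeed=104.1 kt
Leg 3: heading=75.6°, groundspeed=107.6 kt
Leg 4: heading=284.0°, groundspeed=135.7 kt

Leg 1: desired track 140.3°; wind correction +1.1° → command heading 141.4°, groundspeed 87.1 kt
Leg 2: desired track 69.8°; wind correction +13.3° → command heading 83.1°, groundspeed 104.1 kt
Leg 3: desired track 62.0°; wind correction +13.6° → command heading 75.6°, groundspeed 107.6 kt
Leg 4: desired track 291.5°; wind correction -7.5° → command heading 284.0°, groundspeed 135.7 kt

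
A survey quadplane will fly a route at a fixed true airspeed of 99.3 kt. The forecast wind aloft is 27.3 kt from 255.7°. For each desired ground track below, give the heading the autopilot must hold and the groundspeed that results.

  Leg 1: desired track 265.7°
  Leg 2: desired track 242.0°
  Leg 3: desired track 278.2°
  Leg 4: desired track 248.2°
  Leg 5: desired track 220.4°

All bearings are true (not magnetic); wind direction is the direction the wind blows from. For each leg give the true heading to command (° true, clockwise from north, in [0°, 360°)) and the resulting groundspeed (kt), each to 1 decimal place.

Leg 1: desired track 265.7°; wind correction -2.7° → command heading 263.0°, groundspeed 72.3 kt
Leg 2: desired track 242.0°; wind correction +3.7° → command heading 245.7°, groundspeed 72.6 kt
Leg 3: desired track 278.2°; wind correction -6.0° → command heading 272.2°, groundspeed 73.5 kt
Leg 4: desired track 248.2°; wind correction +2.1° → command heading 250.3°, groundspeed 72.2 kt
Leg 5: desired track 220.4°; wind correction +9.1° → command heading 229.5°, groundspeed 75.8 kt

Leg 1: heading=263.0°, groundspeed=72.3 kt
Leg 2: heading=245.7°, groundspeed=72.6 kt
Leg 3: heading=272.2°, groundspeed=73.5 kt
Leg 4: heading=250.3°, groundspeed=72.2 kt
Leg 5: heading=229.5°, groundspeed=75.8 kt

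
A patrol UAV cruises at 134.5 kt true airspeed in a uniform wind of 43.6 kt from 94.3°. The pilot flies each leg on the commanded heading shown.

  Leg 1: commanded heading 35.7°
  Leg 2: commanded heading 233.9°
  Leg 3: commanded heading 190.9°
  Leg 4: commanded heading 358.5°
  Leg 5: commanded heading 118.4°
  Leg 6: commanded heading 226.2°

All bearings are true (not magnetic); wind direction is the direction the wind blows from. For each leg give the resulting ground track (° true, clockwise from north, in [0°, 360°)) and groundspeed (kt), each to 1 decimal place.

Leg 1: track=17.3°, groundspeed=117.8 kt
Leg 2: track=243.5°, groundspeed=170.1 kt
Leg 3: track=208.1°, groundspeed=146.1 kt
Leg 4: track=341.2°, groundspeed=145.5 kt
Leg 5: track=129.0°, groundspeed=96.4 kt
Leg 6: track=237.4°, groundspeed=166.8 kt

Leg 1: heading 35.7°; drift -18.4° → track 17.3°, groundspeed 117.8 kt
Leg 2: heading 233.9°; drift +9.6° → track 243.5°, groundspeed 170.1 kt
Leg 3: heading 190.9°; drift +17.2° → track 208.1°, groundspeed 146.1 kt
Leg 4: heading 358.5°; drift -17.3° → track 341.2°, groundspeed 145.5 kt
Leg 5: heading 118.4°; drift +10.6° → track 129.0°, groundspeed 96.4 kt
Leg 6: heading 226.2°; drift +11.2° → track 237.4°, groundspeed 166.8 kt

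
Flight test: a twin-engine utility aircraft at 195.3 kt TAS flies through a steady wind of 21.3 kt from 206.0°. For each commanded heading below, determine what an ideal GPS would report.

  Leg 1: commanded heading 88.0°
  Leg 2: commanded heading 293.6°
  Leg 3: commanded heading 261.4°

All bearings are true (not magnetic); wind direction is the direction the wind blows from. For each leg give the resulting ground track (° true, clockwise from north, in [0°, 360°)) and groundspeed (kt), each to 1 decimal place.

Leg 1: track=82.8°, groundspeed=206.2 kt
Leg 2: track=299.8°, groundspeed=195.6 kt
Leg 3: track=266.9°, groundspeed=184.0 kt

Leg 1: heading 88.0°; drift -5.2° → track 82.8°, groundspeed 206.2 kt
Leg 2: heading 293.6°; drift +6.2° → track 299.8°, groundspeed 195.6 kt
Leg 3: heading 261.4°; drift +5.5° → track 266.9°, groundspeed 184.0 kt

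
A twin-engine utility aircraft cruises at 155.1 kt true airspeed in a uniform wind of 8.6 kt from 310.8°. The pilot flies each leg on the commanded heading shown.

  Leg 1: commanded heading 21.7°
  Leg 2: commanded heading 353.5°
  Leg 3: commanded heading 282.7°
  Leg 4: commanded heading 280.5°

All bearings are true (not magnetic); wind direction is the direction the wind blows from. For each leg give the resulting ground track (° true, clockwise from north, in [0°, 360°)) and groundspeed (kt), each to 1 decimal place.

Leg 1: heading 21.7°; drift +3.1° → track 24.8°, groundspeed 152.5 kt
Leg 2: heading 353.5°; drift +2.2° → track 355.7°, groundspeed 148.9 kt
Leg 3: heading 282.7°; drift -1.6° → track 281.1°, groundspeed 147.6 kt
Leg 4: heading 280.5°; drift -1.7° → track 278.8°, groundspeed 147.7 kt

Leg 1: track=24.8°, groundspeed=152.5 kt
Leg 2: track=355.7°, groundspeed=148.9 kt
Leg 3: track=281.1°, groundspeed=147.6 kt
Leg 4: track=278.8°, groundspeed=147.7 kt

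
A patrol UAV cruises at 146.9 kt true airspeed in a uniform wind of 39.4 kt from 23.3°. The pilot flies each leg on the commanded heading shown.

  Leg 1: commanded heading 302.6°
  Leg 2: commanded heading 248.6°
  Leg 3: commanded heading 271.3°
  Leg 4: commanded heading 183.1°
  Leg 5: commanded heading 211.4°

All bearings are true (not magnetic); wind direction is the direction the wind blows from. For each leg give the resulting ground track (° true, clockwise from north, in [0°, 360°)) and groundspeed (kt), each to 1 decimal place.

Leg 1: heading 302.6°; drift -15.5° → track 287.1°, groundspeed 145.8 kt
Leg 2: heading 248.6°; drift -9.1° → track 239.5°, groundspeed 176.8 kt
Leg 3: heading 271.3°; drift -12.7° → track 258.6°, groundspeed 165.7 kt
Leg 4: heading 183.1°; drift +4.2° → track 187.3°, groundspeed 184.4 kt
Leg 5: heading 211.4°; drift -1.7° → track 209.7°, groundspeed 186.0 kt

Leg 1: track=287.1°, groundspeed=145.8 kt
Leg 2: track=239.5°, groundspeed=176.8 kt
Leg 3: track=258.6°, groundspeed=165.7 kt
Leg 4: track=187.3°, groundspeed=184.4 kt
Leg 5: track=209.7°, groundspeed=186.0 kt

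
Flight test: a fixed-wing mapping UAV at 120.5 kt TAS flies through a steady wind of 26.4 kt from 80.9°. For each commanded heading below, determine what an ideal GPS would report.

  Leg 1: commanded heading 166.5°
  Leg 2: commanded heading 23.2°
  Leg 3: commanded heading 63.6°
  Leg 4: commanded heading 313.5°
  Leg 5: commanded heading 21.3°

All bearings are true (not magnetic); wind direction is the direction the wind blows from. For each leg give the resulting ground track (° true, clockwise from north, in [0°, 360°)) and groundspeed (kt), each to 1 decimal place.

Leg 1: track=179.0°, groundspeed=121.4 kt
Leg 2: track=11.4°, groundspeed=108.7 kt
Leg 3: track=58.9°, groundspeed=95.6 kt
Leg 4: track=304.8°, groundspeed=138.1 kt
Leg 5: track=9.3°, groundspeed=109.5 kt

Leg 1: heading 166.5°; drift +12.5° → track 179.0°, groundspeed 121.4 kt
Leg 2: heading 23.2°; drift -11.8° → track 11.4°, groundspeed 108.7 kt
Leg 3: heading 63.6°; drift -4.7° → track 58.9°, groundspeed 95.6 kt
Leg 4: heading 313.5°; drift -8.7° → track 304.8°, groundspeed 138.1 kt
Leg 5: heading 21.3°; drift -12.0° → track 9.3°, groundspeed 109.5 kt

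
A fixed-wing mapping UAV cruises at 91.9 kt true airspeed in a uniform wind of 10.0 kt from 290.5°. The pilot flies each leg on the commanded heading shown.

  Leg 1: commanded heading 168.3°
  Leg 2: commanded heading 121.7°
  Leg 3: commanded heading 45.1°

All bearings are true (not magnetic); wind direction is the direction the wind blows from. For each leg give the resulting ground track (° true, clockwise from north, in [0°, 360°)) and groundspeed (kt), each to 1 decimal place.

Leg 1: heading 168.3°; drift -5.0° → track 163.3°, groundspeed 97.6 kt
Leg 2: heading 121.7°; drift -1.1° → track 120.6°, groundspeed 101.7 kt
Leg 3: heading 45.1°; drift +5.4° → track 50.5°, groundspeed 96.5 kt

Leg 1: track=163.3°, groundspeed=97.6 kt
Leg 2: track=120.6°, groundspeed=101.7 kt
Leg 3: track=50.5°, groundspeed=96.5 kt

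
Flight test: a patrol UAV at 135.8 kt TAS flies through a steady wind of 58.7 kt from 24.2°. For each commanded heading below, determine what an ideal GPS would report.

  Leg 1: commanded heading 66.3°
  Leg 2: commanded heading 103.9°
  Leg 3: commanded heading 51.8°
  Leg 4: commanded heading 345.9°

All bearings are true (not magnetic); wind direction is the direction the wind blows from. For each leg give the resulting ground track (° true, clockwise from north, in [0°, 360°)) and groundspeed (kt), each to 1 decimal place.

Leg 1: track=89.4°, groundspeed=100.3 kt
Leg 2: track=128.6°, groundspeed=138.0 kt
Leg 3: track=69.8°, groundspeed=88.1 kt
Leg 4: track=323.8°, groundspeed=96.8 kt

Leg 1: heading 66.3°; drift +23.1° → track 89.4°, groundspeed 100.3 kt
Leg 2: heading 103.9°; drift +24.7° → track 128.6°, groundspeed 138.0 kt
Leg 3: heading 51.8°; drift +18.0° → track 69.8°, groundspeed 88.1 kt
Leg 4: heading 345.9°; drift -22.1° → track 323.8°, groundspeed 96.8 kt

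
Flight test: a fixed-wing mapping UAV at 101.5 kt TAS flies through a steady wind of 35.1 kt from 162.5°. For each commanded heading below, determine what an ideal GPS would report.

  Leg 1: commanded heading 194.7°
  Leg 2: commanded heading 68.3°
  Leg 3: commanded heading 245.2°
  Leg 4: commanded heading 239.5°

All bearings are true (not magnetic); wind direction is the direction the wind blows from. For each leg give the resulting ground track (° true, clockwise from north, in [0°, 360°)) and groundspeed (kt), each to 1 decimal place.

Leg 1: track=209.3°, groundspeed=74.2 kt
Leg 2: track=49.7°, groundspeed=109.8 kt
Leg 3: track=264.9°, groundspeed=103.1 kt
Leg 4: track=259.6°, groundspeed=99.7 kt

Leg 1: heading 194.7°; drift +14.6° → track 209.3°, groundspeed 74.2 kt
Leg 2: heading 68.3°; drift -18.6° → track 49.7°, groundspeed 109.8 kt
Leg 3: heading 245.2°; drift +19.7° → track 264.9°, groundspeed 103.1 kt
Leg 4: heading 239.5°; drift +20.1° → track 259.6°, groundspeed 99.7 kt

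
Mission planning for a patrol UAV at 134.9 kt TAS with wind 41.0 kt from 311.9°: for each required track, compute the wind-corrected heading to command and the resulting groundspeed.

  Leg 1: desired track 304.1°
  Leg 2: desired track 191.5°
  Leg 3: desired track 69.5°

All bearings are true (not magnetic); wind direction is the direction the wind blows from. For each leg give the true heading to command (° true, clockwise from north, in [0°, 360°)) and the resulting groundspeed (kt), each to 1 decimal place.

Leg 1: desired track 304.1°; wind correction +2.4° → command heading 306.5°, groundspeed 94.2 kt
Leg 2: desired track 191.5°; wind correction +15.2° → command heading 206.7°, groundspeed 150.9 kt
Leg 3: desired track 69.5°; wind correction -15.6° → command heading 53.9°, groundspeed 148.9 kt

Leg 1: heading=306.5°, groundspeed=94.2 kt
Leg 2: heading=206.7°, groundspeed=150.9 kt
Leg 3: heading=53.9°, groundspeed=148.9 kt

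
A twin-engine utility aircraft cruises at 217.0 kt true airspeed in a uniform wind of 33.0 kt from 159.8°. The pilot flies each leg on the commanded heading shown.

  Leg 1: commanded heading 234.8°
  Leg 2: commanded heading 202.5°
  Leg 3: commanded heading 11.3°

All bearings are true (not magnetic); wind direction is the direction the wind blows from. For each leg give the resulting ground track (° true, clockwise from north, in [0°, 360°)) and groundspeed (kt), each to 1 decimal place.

Leg 1: track=243.5°, groundspeed=210.9 kt
Leg 2: track=209.1°, groundspeed=194.0 kt
Leg 3: track=7.3°, groundspeed=245.7 kt

Leg 1: heading 234.8°; drift +8.7° → track 243.5°, groundspeed 210.9 kt
Leg 2: heading 202.5°; drift +6.6° → track 209.1°, groundspeed 194.0 kt
Leg 3: heading 11.3°; drift -4.0° → track 7.3°, groundspeed 245.7 kt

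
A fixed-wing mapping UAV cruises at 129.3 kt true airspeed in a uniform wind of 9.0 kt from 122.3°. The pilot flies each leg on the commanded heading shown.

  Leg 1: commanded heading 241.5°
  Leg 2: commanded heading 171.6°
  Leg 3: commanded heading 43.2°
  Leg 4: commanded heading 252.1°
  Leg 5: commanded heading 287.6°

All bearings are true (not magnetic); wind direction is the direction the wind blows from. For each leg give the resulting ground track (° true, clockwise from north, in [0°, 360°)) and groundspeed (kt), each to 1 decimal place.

Leg 1: heading 241.5°; drift +3.4° → track 244.9°, groundspeed 133.9 kt
Leg 2: heading 171.6°; drift +3.2° → track 174.8°, groundspeed 123.6 kt
Leg 3: heading 43.2°; drift -4.0° → track 39.2°, groundspeed 127.9 kt
Leg 4: heading 252.1°; drift +2.9° → track 255.0°, groundspeed 135.2 kt
Leg 5: heading 287.6°; drift +0.9° → track 288.5°, groundspeed 138.0 kt

Leg 1: track=244.9°, groundspeed=133.9 kt
Leg 2: track=174.8°, groundspeed=123.6 kt
Leg 3: track=39.2°, groundspeed=127.9 kt
Leg 4: track=255.0°, groundspeed=135.2 kt
Leg 5: track=288.5°, groundspeed=138.0 kt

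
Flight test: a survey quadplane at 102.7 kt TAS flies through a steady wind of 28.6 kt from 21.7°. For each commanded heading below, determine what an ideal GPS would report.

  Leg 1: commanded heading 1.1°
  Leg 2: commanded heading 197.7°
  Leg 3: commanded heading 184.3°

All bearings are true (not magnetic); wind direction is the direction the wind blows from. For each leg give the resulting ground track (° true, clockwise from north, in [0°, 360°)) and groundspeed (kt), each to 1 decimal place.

Leg 1: heading 1.1°; drift -7.5° → track 353.6°, groundspeed 76.6 kt
Leg 2: heading 197.7°; drift +0.9° → track 198.6°, groundspeed 131.2 kt
Leg 3: heading 184.3°; drift +3.8° → track 188.1°, groundspeed 130.3 kt

Leg 1: track=353.6°, groundspeed=76.6 kt
Leg 2: track=198.6°, groundspeed=131.2 kt
Leg 3: track=188.1°, groundspeed=130.3 kt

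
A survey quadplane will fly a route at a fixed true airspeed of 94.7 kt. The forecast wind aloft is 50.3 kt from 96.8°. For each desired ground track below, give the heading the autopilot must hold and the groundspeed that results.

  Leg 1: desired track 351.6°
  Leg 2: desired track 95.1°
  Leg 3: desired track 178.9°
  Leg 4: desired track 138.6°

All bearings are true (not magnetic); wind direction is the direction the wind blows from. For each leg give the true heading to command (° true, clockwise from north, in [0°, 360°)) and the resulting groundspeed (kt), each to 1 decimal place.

Leg 1: heading=22.4°, groundspeed=94.5 kt
Leg 2: heading=96.0°, groundspeed=44.4 kt
Leg 3: heading=147.2°, groundspeed=73.6 kt
Leg 4: heading=117.9°, groundspeed=51.1 kt

Leg 1: desired track 351.6°; wind correction +30.8° → command heading 22.4°, groundspeed 94.5 kt
Leg 2: desired track 95.1°; wind correction +0.9° → command heading 96.0°, groundspeed 44.4 kt
Leg 3: desired track 178.9°; wind correction -31.7° → command heading 147.2°, groundspeed 73.6 kt
Leg 4: desired track 138.6°; wind correction -20.7° → command heading 117.9°, groundspeed 51.1 kt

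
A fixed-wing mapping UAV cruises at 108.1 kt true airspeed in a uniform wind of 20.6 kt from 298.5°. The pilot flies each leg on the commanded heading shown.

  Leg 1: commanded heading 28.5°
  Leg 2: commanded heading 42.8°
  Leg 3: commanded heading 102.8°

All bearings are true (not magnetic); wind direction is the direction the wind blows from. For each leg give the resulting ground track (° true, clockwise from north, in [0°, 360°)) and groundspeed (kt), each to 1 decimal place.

Leg 1: track=39.3°, groundspeed=110.0 kt
Leg 2: track=52.8°, groundspeed=114.9 kt
Leg 3: track=105.3°, groundspeed=128.1 kt

Leg 1: heading 28.5°; drift +10.8° → track 39.3°, groundspeed 110.0 kt
Leg 2: heading 42.8°; drift +10.0° → track 52.8°, groundspeed 114.9 kt
Leg 3: heading 102.8°; drift +2.5° → track 105.3°, groundspeed 128.1 kt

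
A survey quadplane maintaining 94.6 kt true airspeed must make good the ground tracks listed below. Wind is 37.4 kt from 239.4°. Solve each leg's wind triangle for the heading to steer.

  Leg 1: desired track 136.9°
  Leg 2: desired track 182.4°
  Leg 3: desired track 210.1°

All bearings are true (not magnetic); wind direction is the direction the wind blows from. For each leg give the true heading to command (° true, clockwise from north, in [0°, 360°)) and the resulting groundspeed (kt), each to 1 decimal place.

Leg 1: desired track 136.9°; wind correction +22.7° → command heading 159.6°, groundspeed 95.4 kt
Leg 2: desired track 182.4°; wind correction +19.4° → command heading 201.8°, groundspeed 68.9 kt
Leg 3: desired track 210.1°; wind correction +11.2° → command heading 221.3°, groundspeed 60.2 kt

Leg 1: heading=159.6°, groundspeed=95.4 kt
Leg 2: heading=201.8°, groundspeed=68.9 kt
Leg 3: heading=221.3°, groundspeed=60.2 kt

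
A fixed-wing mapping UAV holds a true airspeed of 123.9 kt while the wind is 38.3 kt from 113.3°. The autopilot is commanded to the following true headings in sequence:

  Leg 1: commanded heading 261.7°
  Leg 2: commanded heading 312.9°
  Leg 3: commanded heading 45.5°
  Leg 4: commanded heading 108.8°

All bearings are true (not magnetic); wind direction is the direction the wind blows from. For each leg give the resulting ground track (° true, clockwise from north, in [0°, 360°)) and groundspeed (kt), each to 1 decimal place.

Leg 1: heading 261.7°; drift +7.3° → track 269.0°, groundspeed 157.8 kt
Leg 2: heading 312.9°; drift -4.6° → track 308.3°, groundspeed 160.5 kt
Leg 3: heading 45.5°; drift -18.0° → track 27.5°, groundspeed 115.0 kt
Leg 4: heading 108.8°; drift -2.0° → track 106.8°, groundspeed 85.8 kt

Leg 1: track=269.0°, groundspeed=157.8 kt
Leg 2: track=308.3°, groundspeed=160.5 kt
Leg 3: track=27.5°, groundspeed=115.0 kt
Leg 4: track=106.8°, groundspeed=85.8 kt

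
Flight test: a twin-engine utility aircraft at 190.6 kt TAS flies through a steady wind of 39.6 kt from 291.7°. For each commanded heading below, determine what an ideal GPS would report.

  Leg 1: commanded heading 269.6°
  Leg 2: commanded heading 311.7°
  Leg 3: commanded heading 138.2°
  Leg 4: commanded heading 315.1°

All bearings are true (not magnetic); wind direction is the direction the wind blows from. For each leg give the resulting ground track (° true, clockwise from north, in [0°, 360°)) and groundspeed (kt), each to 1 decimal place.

Leg 1: heading 269.6°; drift -5.5° → track 264.1°, groundspeed 154.6 kt
Leg 2: heading 311.7°; drift +5.0° → track 316.7°, groundspeed 154.0 kt
Leg 3: heading 138.2°; drift -4.5° → track 133.7°, groundspeed 226.7 kt
Leg 4: heading 315.1°; drift +5.8° → track 320.9°, groundspeed 155.1 kt

Leg 1: track=264.1°, groundspeed=154.6 kt
Leg 2: track=316.7°, groundspeed=154.0 kt
Leg 3: track=133.7°, groundspeed=226.7 kt
Leg 4: track=320.9°, groundspeed=155.1 kt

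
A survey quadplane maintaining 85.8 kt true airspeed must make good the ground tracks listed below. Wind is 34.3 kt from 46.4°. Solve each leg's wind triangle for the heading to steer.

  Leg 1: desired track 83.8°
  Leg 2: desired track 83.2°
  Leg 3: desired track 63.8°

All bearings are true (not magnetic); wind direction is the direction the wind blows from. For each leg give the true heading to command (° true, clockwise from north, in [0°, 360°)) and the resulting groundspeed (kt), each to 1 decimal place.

Leg 1: heading=69.7°, groundspeed=56.0 kt
Leg 2: heading=69.3°, groundspeed=55.8 kt
Leg 3: heading=56.9°, groundspeed=52.5 kt

Leg 1: desired track 83.8°; wind correction -14.1° → command heading 69.7°, groundspeed 56.0 kt
Leg 2: desired track 83.2°; wind correction -13.9° → command heading 69.3°, groundspeed 55.8 kt
Leg 3: desired track 63.8°; wind correction -6.9° → command heading 56.9°, groundspeed 52.5 kt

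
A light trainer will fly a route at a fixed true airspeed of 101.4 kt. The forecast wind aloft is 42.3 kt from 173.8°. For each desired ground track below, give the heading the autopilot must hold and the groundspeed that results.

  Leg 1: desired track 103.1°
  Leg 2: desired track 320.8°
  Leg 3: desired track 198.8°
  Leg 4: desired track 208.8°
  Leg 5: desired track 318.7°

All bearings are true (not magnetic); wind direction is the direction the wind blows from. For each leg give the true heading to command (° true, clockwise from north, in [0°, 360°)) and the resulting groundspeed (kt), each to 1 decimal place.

Leg 1: heading=126.3°, groundspeed=79.2 kt
Leg 2: heading=307.7°, groundspeed=134.2 kt
Leg 3: heading=188.6°, groundspeed=61.5 kt
Leg 4: heading=195.0°, groundspeed=63.8 kt
Leg 5: heading=304.8°, groundspeed=133.0 kt

Leg 1: desired track 103.1°; wind correction +23.2° → command heading 126.3°, groundspeed 79.2 kt
Leg 2: desired track 320.8°; wind correction -13.1° → command heading 307.7°, groundspeed 134.2 kt
Leg 3: desired track 198.8°; wind correction -10.2° → command heading 188.6°, groundspeed 61.5 kt
Leg 4: desired track 208.8°; wind correction -13.8° → command heading 195.0°, groundspeed 63.8 kt
Leg 5: desired track 318.7°; wind correction -13.9° → command heading 304.8°, groundspeed 133.0 kt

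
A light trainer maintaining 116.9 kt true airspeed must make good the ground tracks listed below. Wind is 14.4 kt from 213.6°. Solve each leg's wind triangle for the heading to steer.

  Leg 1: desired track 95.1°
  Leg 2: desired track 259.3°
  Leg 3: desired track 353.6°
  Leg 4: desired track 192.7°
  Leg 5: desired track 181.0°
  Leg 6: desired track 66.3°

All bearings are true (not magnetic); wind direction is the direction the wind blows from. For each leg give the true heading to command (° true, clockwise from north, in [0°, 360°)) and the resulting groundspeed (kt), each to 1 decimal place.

Leg 1: heading=101.3°, groundspeed=123.1 kt
Leg 2: heading=254.2°, groundspeed=106.4 kt
Leg 3: heading=349.1°, groundspeed=127.6 kt
Leg 4: heading=195.2°, groundspeed=103.3 kt
Leg 5: heading=184.8°, groundspeed=104.5 kt
Leg 6: heading=70.1°, groundspeed=128.8 kt

Leg 1: desired track 95.1°; wind correction +6.2° → command heading 101.3°, groundspeed 123.1 kt
Leg 2: desired track 259.3°; wind correction -5.1° → command heading 254.2°, groundspeed 106.4 kt
Leg 3: desired track 353.6°; wind correction -4.5° → command heading 349.1°, groundspeed 127.6 kt
Leg 4: desired track 192.7°; wind correction +2.5° → command heading 195.2°, groundspeed 103.3 kt
Leg 5: desired track 181.0°; wind correction +3.8° → command heading 184.8°, groundspeed 104.5 kt
Leg 6: desired track 66.3°; wind correction +3.8° → command heading 70.1°, groundspeed 128.8 kt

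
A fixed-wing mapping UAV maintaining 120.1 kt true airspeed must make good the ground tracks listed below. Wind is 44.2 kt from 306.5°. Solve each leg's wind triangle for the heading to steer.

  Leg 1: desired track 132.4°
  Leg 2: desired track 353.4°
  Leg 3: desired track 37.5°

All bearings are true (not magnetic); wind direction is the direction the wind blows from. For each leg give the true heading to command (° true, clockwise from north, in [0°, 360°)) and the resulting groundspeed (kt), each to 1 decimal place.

Leg 1: desired track 132.4°; wind correction +2.2° → command heading 134.6°, groundspeed 164.0 kt
Leg 2: desired track 353.4°; wind correction -15.6° → command heading 337.8°, groundspeed 85.5 kt
Leg 3: desired track 37.5°; wind correction -21.6° → command heading 15.9°, groundspeed 112.4 kt

Leg 1: heading=134.6°, groundspeed=164.0 kt
Leg 2: heading=337.8°, groundspeed=85.5 kt
Leg 3: heading=15.9°, groundspeed=112.4 kt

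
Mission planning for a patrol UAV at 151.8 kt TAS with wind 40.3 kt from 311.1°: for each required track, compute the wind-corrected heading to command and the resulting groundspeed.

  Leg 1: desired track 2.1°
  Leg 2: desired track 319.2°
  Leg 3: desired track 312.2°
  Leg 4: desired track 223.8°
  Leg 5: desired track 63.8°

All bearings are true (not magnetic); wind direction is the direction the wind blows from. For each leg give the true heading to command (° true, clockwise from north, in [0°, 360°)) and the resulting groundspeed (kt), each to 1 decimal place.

Leg 1: desired track 2.1°; wind correction -11.9° → command heading 350.2°, groundspeed 123.2 kt
Leg 2: desired track 319.2°; wind correction -2.1° → command heading 317.1°, groundspeed 111.8 kt
Leg 3: desired track 312.2°; wind correction -0.3° → command heading 311.9°, groundspeed 111.5 kt
Leg 4: desired track 223.8°; wind correction +15.4° → command heading 239.2°, groundspeed 144.5 kt
Leg 5: desired track 63.8°; wind correction -14.2° → command heading 49.6°, groundspeed 162.7 kt

Leg 1: heading=350.2°, groundspeed=123.2 kt
Leg 2: heading=317.1°, groundspeed=111.8 kt
Leg 3: heading=311.9°, groundspeed=111.5 kt
Leg 4: heading=239.2°, groundspeed=144.5 kt
Leg 5: heading=49.6°, groundspeed=162.7 kt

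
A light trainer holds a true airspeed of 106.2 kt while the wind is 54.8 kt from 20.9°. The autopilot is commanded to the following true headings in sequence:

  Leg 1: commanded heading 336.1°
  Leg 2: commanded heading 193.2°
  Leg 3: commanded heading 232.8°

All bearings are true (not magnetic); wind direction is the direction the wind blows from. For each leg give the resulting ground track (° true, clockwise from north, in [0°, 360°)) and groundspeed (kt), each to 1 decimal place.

Leg 1: heading 336.1°; drift -29.8° → track 306.3°, groundspeed 77.6 kt
Leg 2: heading 193.2°; drift +2.6° → track 195.8°, groundspeed 160.7 kt
Leg 3: heading 232.8°; drift -10.7° → track 222.1°, groundspeed 155.4 kt

Leg 1: track=306.3°, groundspeed=77.6 kt
Leg 2: track=195.8°, groundspeed=160.7 kt
Leg 3: track=222.1°, groundspeed=155.4 kt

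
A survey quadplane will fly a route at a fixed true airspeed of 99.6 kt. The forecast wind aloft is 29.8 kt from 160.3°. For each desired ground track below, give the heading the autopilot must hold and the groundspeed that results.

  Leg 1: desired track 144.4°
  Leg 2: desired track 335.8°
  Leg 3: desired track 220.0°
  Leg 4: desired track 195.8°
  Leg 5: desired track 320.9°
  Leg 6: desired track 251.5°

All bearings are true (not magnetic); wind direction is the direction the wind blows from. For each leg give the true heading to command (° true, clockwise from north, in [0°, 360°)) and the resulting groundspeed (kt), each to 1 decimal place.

Leg 1: desired track 144.4°; wind correction +4.7° → command heading 149.1°, groundspeed 70.6 kt
Leg 2: desired track 335.8°; wind correction -1.3° → command heading 334.5°, groundspeed 129.3 kt
Leg 3: desired track 220.0°; wind correction -15.0° → command heading 205.0°, groundspeed 81.2 kt
Leg 4: desired track 195.8°; wind correction -10.0° → command heading 185.8°, groundspeed 73.8 kt
Leg 5: desired track 320.9°; wind correction -5.7° → command heading 315.2°, groundspeed 127.2 kt
Leg 6: desired track 251.5°; wind correction -17.4° → command heading 234.1°, groundspeed 95.7 kt

Leg 1: heading=149.1°, groundspeed=70.6 kt
Leg 2: heading=334.5°, groundspeed=129.3 kt
Leg 3: heading=205.0°, groundspeed=81.2 kt
Leg 4: heading=185.8°, groundspeed=73.8 kt
Leg 5: heading=315.2°, groundspeed=127.2 kt
Leg 6: heading=234.1°, groundspeed=95.7 kt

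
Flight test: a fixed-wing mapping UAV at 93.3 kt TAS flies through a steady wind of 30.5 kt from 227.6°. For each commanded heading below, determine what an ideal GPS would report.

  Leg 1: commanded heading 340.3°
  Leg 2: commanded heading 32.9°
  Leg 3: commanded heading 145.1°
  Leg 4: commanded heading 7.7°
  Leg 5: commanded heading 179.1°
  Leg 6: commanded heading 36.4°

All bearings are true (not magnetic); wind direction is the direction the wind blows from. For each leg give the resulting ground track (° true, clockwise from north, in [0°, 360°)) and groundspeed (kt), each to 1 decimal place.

Leg 1: track=355.3°, groundspeed=108.8 kt
Leg 2: track=36.5°, groundspeed=123.0 kt
Leg 3: track=126.4°, groundspeed=94.3 kt
Leg 4: track=17.2°, groundspeed=118.3 kt
Leg 5: track=161.7°, groundspeed=76.6 kt
Leg 6: track=39.2°, groundspeed=123.4 kt

Leg 1: heading 340.3°; drift +15.0° → track 355.3°, groundspeed 108.8 kt
Leg 2: heading 32.9°; drift +3.6° → track 36.5°, groundspeed 123.0 kt
Leg 3: heading 145.1°; drift -18.7° → track 126.4°, groundspeed 94.3 kt
Leg 4: heading 7.7°; drift +9.5° → track 17.2°, groundspeed 118.3 kt
Leg 5: heading 179.1°; drift -17.4° → track 161.7°, groundspeed 76.6 kt
Leg 6: heading 36.4°; drift +2.8° → track 39.2°, groundspeed 123.4 kt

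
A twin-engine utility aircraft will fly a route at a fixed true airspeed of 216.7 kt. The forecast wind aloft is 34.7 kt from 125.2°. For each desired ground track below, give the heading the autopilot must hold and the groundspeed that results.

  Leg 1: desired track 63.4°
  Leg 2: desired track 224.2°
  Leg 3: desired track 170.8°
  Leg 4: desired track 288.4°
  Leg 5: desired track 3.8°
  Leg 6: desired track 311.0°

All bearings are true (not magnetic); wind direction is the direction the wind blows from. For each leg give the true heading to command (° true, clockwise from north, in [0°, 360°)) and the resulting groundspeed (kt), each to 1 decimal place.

Leg 1: desired track 63.4°; wind correction +8.1° → command heading 71.5°, groundspeed 198.1 kt
Leg 2: desired track 224.2°; wind correction -9.1° → command heading 215.1°, groundspeed 219.4 kt
Leg 3: desired track 170.8°; wind correction -6.6° → command heading 164.2°, groundspeed 191.0 kt
Leg 4: desired track 288.4°; wind correction -2.7° → command heading 285.7°, groundspeed 249.7 kt
Leg 5: desired track 3.8°; wind correction +7.9° → command heading 11.7°, groundspeed 232.7 kt
Leg 6: desired track 311.0°; wind correction +0.9° → command heading 311.9°, groundspeed 251.2 kt

Leg 1: heading=71.5°, groundspeed=198.1 kt
Leg 2: heading=215.1°, groundspeed=219.4 kt
Leg 3: heading=164.2°, groundspeed=191.0 kt
Leg 4: heading=285.7°, groundspeed=249.7 kt
Leg 5: heading=11.7°, groundspeed=232.7 kt
Leg 6: heading=311.9°, groundspeed=251.2 kt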